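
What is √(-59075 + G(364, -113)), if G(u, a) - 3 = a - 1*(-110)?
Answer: 5*I*√2363 ≈ 243.05*I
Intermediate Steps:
G(u, a) = 113 + a (G(u, a) = 3 + (a - 1*(-110)) = 3 + (a + 110) = 3 + (110 + a) = 113 + a)
√(-59075 + G(364, -113)) = √(-59075 + (113 - 113)) = √(-59075 + 0) = √(-59075) = 5*I*√2363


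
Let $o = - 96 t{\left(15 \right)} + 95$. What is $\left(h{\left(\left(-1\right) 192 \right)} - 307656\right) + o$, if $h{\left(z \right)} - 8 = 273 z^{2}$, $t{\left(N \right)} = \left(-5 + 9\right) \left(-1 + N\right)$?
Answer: $9750943$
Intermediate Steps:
$t{\left(N \right)} = -4 + 4 N$ ($t{\left(N \right)} = 4 \left(-1 + N\right) = -4 + 4 N$)
$o = -5281$ ($o = - 96 \left(-4 + 4 \cdot 15\right) + 95 = - 96 \left(-4 + 60\right) + 95 = \left(-96\right) 56 + 95 = -5376 + 95 = -5281$)
$h{\left(z \right)} = 8 + 273 z^{2}$
$\left(h{\left(\left(-1\right) 192 \right)} - 307656\right) + o = \left(\left(8 + 273 \left(\left(-1\right) 192\right)^{2}\right) - 307656\right) - 5281 = \left(\left(8 + 273 \left(-192\right)^{2}\right) - 307656\right) - 5281 = \left(\left(8 + 273 \cdot 36864\right) - 307656\right) - 5281 = \left(\left(8 + 10063872\right) - 307656\right) - 5281 = \left(10063880 - 307656\right) - 5281 = 9756224 - 5281 = 9750943$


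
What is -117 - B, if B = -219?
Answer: 102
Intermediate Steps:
-117 - B = -117 - 1*(-219) = -117 + 219 = 102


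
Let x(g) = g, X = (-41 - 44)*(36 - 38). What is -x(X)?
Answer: -170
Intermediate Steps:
X = 170 (X = -85*(-2) = 170)
-x(X) = -1*170 = -170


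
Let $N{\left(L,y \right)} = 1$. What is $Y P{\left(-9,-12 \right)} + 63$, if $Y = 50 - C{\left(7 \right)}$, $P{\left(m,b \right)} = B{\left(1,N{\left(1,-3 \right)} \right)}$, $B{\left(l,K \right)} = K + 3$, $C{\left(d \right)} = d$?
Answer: $235$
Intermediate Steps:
$B{\left(l,K \right)} = 3 + K$
$P{\left(m,b \right)} = 4$ ($P{\left(m,b \right)} = 3 + 1 = 4$)
$Y = 43$ ($Y = 50 - 7 = 43$)
$Y P{\left(-9,-12 \right)} + 63 = 43 \cdot 4 + 63 = 172 + 63 = 235$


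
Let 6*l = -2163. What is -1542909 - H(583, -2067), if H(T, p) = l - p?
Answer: -3089231/2 ≈ -1.5446e+6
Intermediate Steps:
l = -721/2 (l = (1/6)*(-2163) = -721/2 ≈ -360.50)
H(T, p) = -721/2 - p
-1542909 - H(583, -2067) = -1542909 - (-721/2 - 1*(-2067)) = -1542909 - (-721/2 + 2067) = -1542909 - 1*3413/2 = -1542909 - 3413/2 = -3089231/2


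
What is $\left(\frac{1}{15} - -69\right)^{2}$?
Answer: $\frac{1073296}{225} \approx 4770.2$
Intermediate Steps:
$\left(\frac{1}{15} - -69\right)^{2} = \left(\frac{1}{15} + 69\right)^{2} = \left(\frac{1036}{15}\right)^{2} = \frac{1073296}{225}$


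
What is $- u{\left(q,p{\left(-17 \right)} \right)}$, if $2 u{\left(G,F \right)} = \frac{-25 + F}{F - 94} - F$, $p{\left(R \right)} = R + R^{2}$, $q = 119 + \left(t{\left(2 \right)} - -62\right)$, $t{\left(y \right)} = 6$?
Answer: $\frac{48169}{356} \approx 135.31$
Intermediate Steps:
$q = 187$ ($q = 119 + \left(6 - -62\right) = 119 + \left(6 + 62\right) = 119 + 68 = 187$)
$u{\left(G,F \right)} = - \frac{F}{2} + \frac{-25 + F}{2 \left(-94 + F\right)}$ ($u{\left(G,F \right)} = \frac{\frac{-25 + F}{F - 94} - F}{2} = \frac{\frac{-25 + F}{-94 + F} - F}{2} = \frac{- F + \frac{-25 + F}{-94 + F}}{2} = - \frac{F}{2} + \frac{-25 + F}{2 \left(-94 + F\right)}$)
$- u{\left(q,p{\left(-17 \right)} \right)} = - \frac{-25 - \left(- 17 \left(1 - 17\right)\right)^{2} + 95 \left(- 17 \left(1 - 17\right)\right)}{2 \left(-94 - 17 \left(1 - 17\right)\right)} = - \frac{-25 - \left(\left(-17\right) \left(-16\right)\right)^{2} + 95 \left(\left(-17\right) \left(-16\right)\right)}{2 \left(-94 - -272\right)} = - \frac{-25 - 272^{2} + 95 \cdot 272}{2 \left(-94 + 272\right)} = - \frac{-25 - 73984 + 25840}{2 \cdot 178} = - \frac{-48169}{2 \cdot 178} = \left(-1\right) \left(- \frac{48169}{356}\right) = \frac{48169}{356}$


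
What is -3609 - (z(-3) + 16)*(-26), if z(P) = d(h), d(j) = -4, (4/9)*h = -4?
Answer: -3297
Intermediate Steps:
h = -9 (h = (9/4)*(-4) = -9)
z(P) = -4
-3609 - (z(-3) + 16)*(-26) = -3609 - (-4 + 16)*(-26) = -3609 - 12*(-26) = -3609 - 1*(-312) = -3609 + 312 = -3297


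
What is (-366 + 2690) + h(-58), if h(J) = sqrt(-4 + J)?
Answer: 2324 + I*sqrt(62) ≈ 2324.0 + 7.874*I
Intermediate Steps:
(-366 + 2690) + h(-58) = (-366 + 2690) + sqrt(-4 - 58) = 2324 + sqrt(-62) = 2324 + I*sqrt(62)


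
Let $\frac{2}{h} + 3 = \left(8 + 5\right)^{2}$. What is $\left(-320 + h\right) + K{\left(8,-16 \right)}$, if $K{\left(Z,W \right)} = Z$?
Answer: $- \frac{25895}{83} \approx -311.99$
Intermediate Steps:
$h = \frac{1}{83}$ ($h = \frac{2}{-3 + \left(8 + 5\right)^{2}} = \frac{2}{-3 + 13^{2}} = \frac{2}{-3 + 169} = \frac{2}{166} = 2 \cdot \frac{1}{166} = \frac{1}{83} \approx 0.012048$)
$\left(-320 + h\right) + K{\left(8,-16 \right)} = \left(-320 + \frac{1}{83}\right) + 8 = - \frac{26559}{83} + 8 = - \frac{25895}{83}$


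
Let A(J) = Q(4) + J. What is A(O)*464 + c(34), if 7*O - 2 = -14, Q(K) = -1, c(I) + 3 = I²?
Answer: -745/7 ≈ -106.43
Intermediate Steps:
c(I) = -3 + I²
O = -12/7 (O = 2/7 + (⅐)*(-14) = 2/7 - 2 = -12/7 ≈ -1.7143)
A(J) = -1 + J
A(O)*464 + c(34) = (-1 - 12/7)*464 + (-3 + 34²) = -19/7*464 + (-3 + 1156) = -8816/7 + 1153 = -745/7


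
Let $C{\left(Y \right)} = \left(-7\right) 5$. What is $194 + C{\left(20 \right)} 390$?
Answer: $-13456$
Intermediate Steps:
$C{\left(Y \right)} = -35$
$194 + C{\left(20 \right)} 390 = 194 - 13650 = -13456$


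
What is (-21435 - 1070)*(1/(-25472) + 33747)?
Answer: -19345378635415/25472 ≈ -7.5948e+8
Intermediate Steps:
(-21435 - 1070)*(1/(-25472) + 33747) = -22505*(-1/25472 + 33747) = -22505*859603583/25472 = -19345378635415/25472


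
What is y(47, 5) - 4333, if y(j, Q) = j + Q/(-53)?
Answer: -227163/53 ≈ -4286.1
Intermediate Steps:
y(j, Q) = j - Q/53 (y(j, Q) = j + Q*(-1/53) = j - Q/53)
y(47, 5) - 4333 = (47 - 1/53*5) - 4333 = (47 - 5/53) - 4333 = 2486/53 - 4333 = -227163/53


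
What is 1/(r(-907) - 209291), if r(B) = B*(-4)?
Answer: -1/205663 ≈ -4.8623e-6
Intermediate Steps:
r(B) = -4*B
1/(r(-907) - 209291) = 1/(-4*(-907) - 209291) = 1/(3628 - 209291) = 1/(-205663) = -1/205663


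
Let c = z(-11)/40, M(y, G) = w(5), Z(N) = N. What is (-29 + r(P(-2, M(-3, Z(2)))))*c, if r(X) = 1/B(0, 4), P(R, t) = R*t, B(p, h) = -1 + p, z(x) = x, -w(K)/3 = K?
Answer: 33/4 ≈ 8.2500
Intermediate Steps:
w(K) = -3*K
M(y, G) = -15 (M(y, G) = -3*5 = -15)
c = -11/40 ≈ -0.27500
r(X) = -1 (r(X) = 1/(-1 + 0) = 1/(-1) = 1*(-1) = -1)
(-29 + r(P(-2, M(-3, Z(2)))))*c = (-29 - 1)*(-11/40) = -30*(-11/40) = 33/4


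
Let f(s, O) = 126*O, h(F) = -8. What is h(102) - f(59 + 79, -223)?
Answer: 28090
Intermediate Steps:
h(102) - f(59 + 79, -223) = -8 - 126*(-223) = -8 - 1*(-28098) = -8 + 28098 = 28090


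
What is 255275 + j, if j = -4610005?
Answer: -4354730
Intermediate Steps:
255275 + j = 255275 - 4610005 = -4354730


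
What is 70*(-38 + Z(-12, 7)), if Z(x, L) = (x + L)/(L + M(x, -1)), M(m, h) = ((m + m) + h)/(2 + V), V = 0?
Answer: -28560/11 ≈ -2596.4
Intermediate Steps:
M(m, h) = m + h/2 (M(m, h) = ((m + m) + h)/(2 + 0) = (2*m + h)/2 = (h + 2*m)*(½) = m + h/2)
Z(x, L) = (L + x)/(-½ + L + x) (Z(x, L) = (x + L)/(L + (x + (½)*(-1))) = (L + x)/(L + (x - ½)) = (L + x)/(L + (-½ + x)) = (L + x)/(-½ + L + x))
70*(-38 + Z(-12, 7)) = 70*(-38 + 2*(7 - 12)/(-1 + 2*7 + 2*(-12))) = 70*(-38 + 2*(-5)/(-1 + 14 - 24)) = 70*(-38 + 2*(-5)/(-11)) = 70*(-38 + 2*(-1/11)*(-5)) = 70*(-38 + 10/11) = 70*(-408/11) = -28560/11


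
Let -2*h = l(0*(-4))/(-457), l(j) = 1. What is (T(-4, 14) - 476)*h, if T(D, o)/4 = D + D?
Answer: -254/457 ≈ -0.55580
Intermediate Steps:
T(D, o) = 8*D (T(D, o) = 4*(D + D) = 4*(2*D) = 8*D)
h = 1/914 (h = -1/(2*(-457)) = -(-1)/(2*457) = -½*(-1/457) = 1/914 ≈ 0.0010941)
(T(-4, 14) - 476)*h = (8*(-4) - 476)*(1/914) = (-32 - 476)*(1/914) = -508*1/914 = -254/457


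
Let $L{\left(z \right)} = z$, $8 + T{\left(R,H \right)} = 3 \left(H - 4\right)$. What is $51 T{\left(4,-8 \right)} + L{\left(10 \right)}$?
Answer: $-2234$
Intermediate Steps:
$T{\left(R,H \right)} = -20 + 3 H$ ($T{\left(R,H \right)} = -8 + 3 \left(H - 4\right) = -8 + 3 \left(-4 + H\right) = -8 + \left(-12 + 3 H\right) = -20 + 3 H$)
$51 T{\left(4,-8 \right)} + L{\left(10 \right)} = 51 \left(-20 + 3 \left(-8\right)\right) + 10 = 51 \left(-20 - 24\right) + 10 = 51 \left(-44\right) + 10 = -2244 + 10 = -2234$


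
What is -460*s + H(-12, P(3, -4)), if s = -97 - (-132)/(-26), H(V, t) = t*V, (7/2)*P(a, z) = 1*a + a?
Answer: 4271068/91 ≈ 46935.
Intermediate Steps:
P(a, z) = 4*a/7 (P(a, z) = 2*(1*a + a)/7 = 2*(a + a)/7 = 2*(2*a)/7 = 4*a/7)
H(V, t) = V*t
s = -1327/13 (s = -97 - (-132)*(-1)/26 = -97 - 1*66/13 = -97 - 66/13 = -1327/13 ≈ -102.08)
-460*s + H(-12, P(3, -4)) = -460*(-1327/13) - 48*3/7 = 610420/13 - 12*12/7 = 610420/13 - 144/7 = 4271068/91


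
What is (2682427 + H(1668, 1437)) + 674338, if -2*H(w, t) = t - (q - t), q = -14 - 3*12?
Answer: 3355303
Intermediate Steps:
q = -50 (q = -14 - 36 = -50)
H(w, t) = -25 - t (H(w, t) = -(t - (-50 - t))/2 = -(t + (50 + t))/2 = -(50 + 2*t)/2 = -25 - t)
(2682427 + H(1668, 1437)) + 674338 = (2682427 + (-25 - 1*1437)) + 674338 = (2682427 + (-25 - 1437)) + 674338 = (2682427 - 1462) + 674338 = 2680965 + 674338 = 3355303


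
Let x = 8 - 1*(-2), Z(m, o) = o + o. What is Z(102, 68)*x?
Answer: 1360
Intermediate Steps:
Z(m, o) = 2*o
x = 10 (x = 8 + 2 = 10)
Z(102, 68)*x = (2*68)*10 = 136*10 = 1360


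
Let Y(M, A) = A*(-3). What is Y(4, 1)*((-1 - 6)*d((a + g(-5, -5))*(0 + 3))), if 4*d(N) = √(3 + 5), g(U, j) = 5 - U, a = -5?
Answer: 21*√2/2 ≈ 14.849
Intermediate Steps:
d(N) = √2/2 (d(N) = √(3 + 5)/4 = √8/4 = (2*√2)/4 = √2/2)
Y(M, A) = -3*A
Y(4, 1)*((-1 - 6)*d((a + g(-5, -5))*(0 + 3))) = (-3*1)*((-1 - 6)*(√2/2)) = -(-21)*√2/2 = 21*√2/2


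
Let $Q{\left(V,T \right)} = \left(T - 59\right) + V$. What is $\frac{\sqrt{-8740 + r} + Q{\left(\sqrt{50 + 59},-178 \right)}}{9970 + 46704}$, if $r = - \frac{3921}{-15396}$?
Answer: $- \frac{237}{56674} + \frac{\sqrt{109}}{56674} + \frac{9 i \sqrt{710439439}}{145425484} \approx -0.0039976 + 0.0016495 i$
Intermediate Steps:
$Q{\left(V,T \right)} = -59 + T + V$ ($Q{\left(V,T \right)} = \left(-59 + T\right) + V = -59 + T + V$)
$r = \frac{1307}{5132}$ ($r = \left(-3921\right) \left(- \frac{1}{15396}\right) = \frac{1307}{5132} \approx 0.25468$)
$\frac{\sqrt{-8740 + r} + Q{\left(\sqrt{50 + 59},-178 \right)}}{9970 + 46704} = \frac{\sqrt{-8740 + \frac{1307}{5132}} - \left(237 - \sqrt{50 + 59}\right)}{9970 + 46704} = \frac{\sqrt{- \frac{44852373}{5132}} - \left(237 - \sqrt{109}\right)}{56674} = \left(\frac{9 i \sqrt{710439439}}{2566} - \left(237 - \sqrt{109}\right)\right) \frac{1}{56674} = \left(-237 + \sqrt{109} + \frac{9 i \sqrt{710439439}}{2566}\right) \frac{1}{56674} = - \frac{237}{56674} + \frac{\sqrt{109}}{56674} + \frac{9 i \sqrt{710439439}}{145425484}$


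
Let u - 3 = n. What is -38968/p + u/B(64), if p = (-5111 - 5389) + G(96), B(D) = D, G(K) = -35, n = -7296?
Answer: -74337803/674240 ≈ -110.25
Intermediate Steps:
u = -7293 (u = 3 - 7296 = -7293)
p = -10535 (p = (-5111 - 5389) - 35 = -10500 - 35 = -10535)
-38968/p + u/B(64) = -38968/(-10535) - 7293/64 = -38968*(-1/10535) - 7293*1/64 = 38968/10535 - 7293/64 = -74337803/674240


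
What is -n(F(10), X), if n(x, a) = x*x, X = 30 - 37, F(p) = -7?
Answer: -49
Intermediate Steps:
X = -7
n(x, a) = x**2
-n(F(10), X) = -1*(-7)**2 = -1*49 = -49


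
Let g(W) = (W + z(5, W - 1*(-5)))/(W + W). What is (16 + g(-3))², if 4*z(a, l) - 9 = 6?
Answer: 16129/64 ≈ 252.02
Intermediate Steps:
z(a, l) = 15/4 (z(a, l) = 9/4 + (¼)*6 = 9/4 + 3/2 = 15/4)
g(W) = (15/4 + W)/(2*W) (g(W) = (W + 15/4)/(W + W) = (15/4 + W)/((2*W)) = (15/4 + W)*(1/(2*W)) = (15/4 + W)/(2*W))
(16 + g(-3))² = (16 + (⅛)*(15 + 4*(-3))/(-3))² = (16 + (⅛)*(-⅓)*(15 - 12))² = (16 + (⅛)*(-⅓)*3)² = (16 - ⅛)² = (127/8)² = 16129/64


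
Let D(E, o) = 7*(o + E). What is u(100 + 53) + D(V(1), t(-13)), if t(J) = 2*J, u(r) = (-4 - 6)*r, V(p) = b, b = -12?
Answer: -1796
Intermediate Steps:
V(p) = -12
u(r) = -10*r
D(E, o) = 7*E + 7*o (D(E, o) = 7*(E + o) = 7*E + 7*o)
u(100 + 53) + D(V(1), t(-13)) = -10*(100 + 53) + (7*(-12) + 7*(2*(-13))) = -10*153 + (-84 + 7*(-26)) = -1530 + (-84 - 182) = -1530 - 266 = -1796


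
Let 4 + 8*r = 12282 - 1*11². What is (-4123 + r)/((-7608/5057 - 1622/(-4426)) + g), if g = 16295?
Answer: -233077893607/1458775258544 ≈ -0.15978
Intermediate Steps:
r = 12157/8 (r = -½ + (12282 - 1*11²)/8 = -½ + (12282 - 1*121)/8 = -½ + (12282 - 121)/8 = -½ + (⅛)*12161 = -½ + 12161/8 = 12157/8 ≈ 1519.6)
(-4123 + r)/((-7608/5057 - 1622/(-4426)) + g) = (-4123 + 12157/8)/((-7608/5057 - 1622/(-4426)) + 16295) = -20827/(8*((-7608*1/5057 - 1622*(-1/4426)) + 16295)) = -20827/(8*((-7608/5057 + 811/2213) + 16295)) = -20827/(8*(-12735277/11191141 + 16295)) = -20827/(8*182346907318/11191141) = -20827/8*11191141/182346907318 = -233077893607/1458775258544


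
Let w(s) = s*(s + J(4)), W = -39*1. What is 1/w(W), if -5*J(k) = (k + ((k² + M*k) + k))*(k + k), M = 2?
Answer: 5/17589 ≈ 0.00028427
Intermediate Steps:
J(k) = -2*k*(k² + 4*k)/5 (J(k) = -(k + ((k² + 2*k) + k))*(k + k)/5 = -(k + (k² + 3*k))*2*k/5 = -(k² + 4*k)*2*k/5 = -2*k*(k² + 4*k)/5)
W = -39
w(s) = s*(-256/5 + s) (w(s) = s*(s + (⅖)*4²*(-4 - 1*4)) = s*(s + (⅖)*16*(-4 - 4)) = s*(s + (⅖)*16*(-8)) = s*(s - 256/5) = s*(-256/5 + s))
1/w(W) = 1/((⅕)*(-39)*(-256 + 5*(-39))) = 1/((⅕)*(-39)*(-256 - 195)) = 1/((⅕)*(-39)*(-451)) = 1/(17589/5) = 5/17589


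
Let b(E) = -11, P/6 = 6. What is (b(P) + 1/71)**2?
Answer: 608400/5041 ≈ 120.69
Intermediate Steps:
P = 36 (P = 6*6 = 36)
(b(P) + 1/71)**2 = (-11 + 1/71)**2 = (-780/71)**2 = 608400/5041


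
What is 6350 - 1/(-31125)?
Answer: 197643751/31125 ≈ 6350.0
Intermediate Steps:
6350 - 1/(-31125) = 6350 - 1*(-1/31125) = 6350 + 1/31125 = 197643751/31125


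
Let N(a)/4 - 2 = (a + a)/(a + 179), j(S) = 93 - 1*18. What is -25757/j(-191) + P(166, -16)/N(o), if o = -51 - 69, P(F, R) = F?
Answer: -6651983/18300 ≈ -363.50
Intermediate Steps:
o = -120
j(S) = 75 (j(S) = 93 - 18 = 75)
N(a) = 8 + 8*a/(179 + a) (N(a) = 8 + 4*((a + a)/(a + 179)) = 8 + 4*((2*a)/(179 + a)) = 8 + 4*(2*a/(179 + a)) = 8 + 8*a/(179 + a))
-25757/j(-191) + P(166, -16)/N(o) = -25757/75 + 166/((8*(179 + 2*(-120))/(179 - 120))) = -25757*1/75 + 166/((8*(179 - 240)/59)) = -25757/75 + 166/((8*(1/59)*(-61))) = -25757/75 + 166/(-488/59) = -25757/75 + 166*(-59/488) = -25757/75 - 4897/244 = -6651983/18300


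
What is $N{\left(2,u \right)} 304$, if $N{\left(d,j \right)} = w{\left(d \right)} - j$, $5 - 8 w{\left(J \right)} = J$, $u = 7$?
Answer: $-2014$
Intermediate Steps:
$w{\left(J \right)} = \frac{5}{8} - \frac{J}{8}$
$N{\left(d,j \right)} = \frac{5}{8} - j - \frac{d}{8}$ ($N{\left(d,j \right)} = \left(\frac{5}{8} - \frac{d}{8}\right) - j = \frac{5}{8} - j - \frac{d}{8}$)
$N{\left(2,u \right)} 304 = \left(\frac{5}{8} - 7 - \frac{1}{4}\right) 304 = \left(- \frac{53}{8}\right) 304 = -2014$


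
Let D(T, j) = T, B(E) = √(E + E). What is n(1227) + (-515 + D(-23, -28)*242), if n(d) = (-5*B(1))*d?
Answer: -6081 - 6135*√2 ≈ -14757.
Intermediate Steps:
B(E) = √2*√E (B(E) = √(2*E) = √2*√E)
n(d) = -5*d*√2 (n(d) = (-5*√2*√1)*d = (-5*√2)*d = -5*d*√2)
n(1227) + (-515 + D(-23, -28)*242) = -5*1227*√2 + (-515 - 23*242) = -6135*√2 + (-515 - 5566) = -6135*√2 - 6081 = -6081 - 6135*√2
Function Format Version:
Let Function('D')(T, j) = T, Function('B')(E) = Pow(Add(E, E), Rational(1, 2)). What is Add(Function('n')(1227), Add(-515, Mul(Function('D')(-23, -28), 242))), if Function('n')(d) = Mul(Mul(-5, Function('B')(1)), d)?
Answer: Add(-6081, Mul(-6135, Pow(2, Rational(1, 2)))) ≈ -14757.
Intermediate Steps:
Function('B')(E) = Mul(Pow(2, Rational(1, 2)), Pow(E, Rational(1, 2))) (Function('B')(E) = Pow(Mul(2, E), Rational(1, 2)) = Mul(Pow(2, Rational(1, 2)), Pow(E, Rational(1, 2))))
Function('n')(d) = Mul(-5, d, Pow(2, Rational(1, 2))) (Function('n')(d) = Mul(Mul(-5, Mul(Pow(2, Rational(1, 2)), Pow(1, Rational(1, 2)))), d) = Mul(Mul(-5, Mul(Pow(2, Rational(1, 2)), 1)), d) = Mul(Mul(-5, Pow(2, Rational(1, 2))), d) = Mul(-5, d, Pow(2, Rational(1, 2))))
Add(Function('n')(1227), Add(-515, Mul(Function('D')(-23, -28), 242))) = Add(Mul(-5, 1227, Pow(2, Rational(1, 2))), Add(-515, Mul(-23, 242))) = Add(Mul(-6135, Pow(2, Rational(1, 2))), Add(-515, -5566)) = Add(Mul(-6135, Pow(2, Rational(1, 2))), -6081) = Add(-6081, Mul(-6135, Pow(2, Rational(1, 2))))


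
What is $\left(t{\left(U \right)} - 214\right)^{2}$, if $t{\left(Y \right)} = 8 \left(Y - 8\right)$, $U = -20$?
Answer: $191844$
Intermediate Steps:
$t{\left(Y \right)} = -64 + 8 Y$ ($t{\left(Y \right)} = 8 \left(-8 + Y\right) = -64 + 8 Y$)
$\left(t{\left(U \right)} - 214\right)^{2} = \left(\left(-64 + 8 \left(-20\right)\right) - 214\right)^{2} = \left(\left(-64 - 160\right) - 214\right)^{2} = \left(-224 - 214\right)^{2} = \left(-438\right)^{2} = 191844$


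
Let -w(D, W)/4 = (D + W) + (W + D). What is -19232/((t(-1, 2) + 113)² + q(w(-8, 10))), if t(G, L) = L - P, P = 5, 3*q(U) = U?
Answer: -14424/9071 ≈ -1.5901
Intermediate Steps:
w(D, W) = -8*D - 8*W (w(D, W) = -4*((D + W) + (W + D)) = -4*((D + W) + (D + W)) = -4*(2*D + 2*W) = -8*D - 8*W)
q(U) = U/3
t(G, L) = -5 + L (t(G, L) = L - 1*5 = L - 5 = -5 + L)
-19232/((t(-1, 2) + 113)² + q(w(-8, 10))) = -19232/(((-5 + 2) + 113)² + (-8*(-8) - 8*10)/3) = -19232/((-3 + 113)² + (64 - 80)/3) = -19232/(110² + (⅓)*(-16)) = -19232/(12100 - 16/3) = -19232/36284/3 = -19232*3/36284 = -14424/9071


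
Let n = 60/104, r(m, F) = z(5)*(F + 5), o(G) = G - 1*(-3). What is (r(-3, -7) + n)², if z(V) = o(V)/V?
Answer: 116281/16900 ≈ 6.8805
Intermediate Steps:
o(G) = 3 + G (o(G) = G + 3 = 3 + G)
z(V) = (3 + V)/V
r(m, F) = 8 + 8*F/5 (r(m, F) = ((3 + 5)/5)*(F + 5) = ((⅕)*8)*(5 + F) = 8*(5 + F)/5 = 8 + 8*F/5)
n = 15/26 (n = 60*(1/104) = 15/26 ≈ 0.57692)
(r(-3, -7) + n)² = ((8 + (8/5)*(-7)) + 15/26)² = ((8 - 56/5) + 15/26)² = (-16/5 + 15/26)² = (-341/130)² = 116281/16900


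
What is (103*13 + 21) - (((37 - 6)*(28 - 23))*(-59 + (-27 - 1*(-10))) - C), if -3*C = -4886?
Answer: 44306/3 ≈ 14769.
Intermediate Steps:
C = 4886/3 (C = -⅓*(-4886) = 4886/3 ≈ 1628.7)
(103*13 + 21) - (((37 - 6)*(28 - 23))*(-59 + (-27 - 1*(-10))) - C) = (103*13 + 21) - (((37 - 6)*(28 - 23))*(-59 + (-27 - 1*(-10))) - 1*4886/3) = (1339 + 21) - ((31*5)*(-59 + (-27 + 10)) - 4886/3) = 1360 - (155*(-59 - 17) - 4886/3) = 1360 - (155*(-76) - 4886/3) = 1360 - (-11780 - 4886/3) = 1360 - 1*(-40226/3) = 1360 + 40226/3 = 44306/3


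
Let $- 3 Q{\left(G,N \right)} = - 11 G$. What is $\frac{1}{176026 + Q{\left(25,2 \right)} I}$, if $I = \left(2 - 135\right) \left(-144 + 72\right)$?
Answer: $\frac{1}{1053826} \approx 9.4892 \cdot 10^{-7}$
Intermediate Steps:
$Q{\left(G,N \right)} = \frac{11 G}{3}$ ($Q{\left(G,N \right)} = - \frac{\left(-11\right) G}{3} = \frac{11 G}{3}$)
$I = 9576$ ($I = \left(-133\right) \left(-72\right) = 9576$)
$\frac{1}{176026 + Q{\left(25,2 \right)} I} = \frac{1}{176026 + \frac{11}{3} \cdot 25 \cdot 9576} = \frac{1}{176026 + \frac{275}{3} \cdot 9576} = \frac{1}{176026 + 877800} = \frac{1}{1053826}$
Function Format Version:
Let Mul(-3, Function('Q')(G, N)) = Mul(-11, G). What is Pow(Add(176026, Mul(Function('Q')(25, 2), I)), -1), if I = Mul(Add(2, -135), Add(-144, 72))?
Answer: Rational(1, 1053826) ≈ 9.4892e-7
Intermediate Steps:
Function('Q')(G, N) = Mul(Rational(11, 3), G) (Function('Q')(G, N) = Mul(Rational(-1, 3), Mul(-11, G)) = Mul(Rational(11, 3), G))
I = 9576 (I = Mul(-133, -72) = 9576)
Pow(Add(176026, Mul(Function('Q')(25, 2), I)), -1) = Pow(Add(176026, Mul(Mul(Rational(11, 3), 25), 9576)), -1) = Pow(Add(176026, Mul(Rational(275, 3), 9576)), -1) = Pow(Add(176026, 877800), -1) = Pow(1053826, -1) = Rational(1, 1053826)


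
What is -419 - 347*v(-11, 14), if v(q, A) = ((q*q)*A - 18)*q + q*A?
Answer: 6450311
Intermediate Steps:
v(q, A) = A*q + q*(-18 + A*q²) (v(q, A) = (q²*A - 18)*q + A*q = (A*q² - 18)*q + A*q = (-18 + A*q²)*q + A*q = q*(-18 + A*q²) + A*q = A*q + q*(-18 + A*q²))
-419 - 347*v(-11, 14) = -419 - (-3817)*(-18 + 14 + 14*(-11)²) = -419 - (-3817)*(-18 + 14 + 14*121) = -419 - (-3817)*(-18 + 14 + 1694) = -419 - (-3817)*1690 = -419 - 347*(-18590) = -419 + 6450730 = 6450311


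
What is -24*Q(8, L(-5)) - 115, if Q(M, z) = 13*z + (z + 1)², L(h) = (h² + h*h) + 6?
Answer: -95563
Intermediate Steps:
L(h) = 6 + 2*h² (L(h) = (h² + h²) + 6 = 2*h² + 6 = 6 + 2*h²)
Q(M, z) = (1 + z)² + 13*z (Q(M, z) = 13*z + (1 + z)² = (1 + z)² + 13*z)
-24*Q(8, L(-5)) - 115 = -24*((1 + (6 + 2*(-5)²))² + 13*(6 + 2*(-5)²)) - 115 = -24*((1 + (6 + 2*25))² + 13*(6 + 2*25)) - 115 = -24*((1 + (6 + 50))² + 13*(6 + 50)) - 115 = -24*((1 + 56)² + 13*56) - 115 = -24*(57² + 728) - 115 = -24*(3249 + 728) - 115 = -24*3977 - 115 = -95448 - 115 = -95563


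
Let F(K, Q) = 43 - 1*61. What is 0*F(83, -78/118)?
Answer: 0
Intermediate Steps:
F(K, Q) = -18 (F(K, Q) = 43 - 61 = -18)
0*F(83, -78/118) = 0*(-18) = 0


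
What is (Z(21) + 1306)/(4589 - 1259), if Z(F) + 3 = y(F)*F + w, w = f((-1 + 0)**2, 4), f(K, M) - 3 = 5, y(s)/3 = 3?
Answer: 50/111 ≈ 0.45045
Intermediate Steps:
y(s) = 9 (y(s) = 3*3 = 9)
f(K, M) = 8 (f(K, M) = 3 + 5 = 8)
w = 8
Z(F) = 5 + 9*F (Z(F) = -3 + (9*F + 8) = -3 + (8 + 9*F) = 5 + 9*F)
(Z(21) + 1306)/(4589 - 1259) = ((5 + 9*21) + 1306)/(4589 - 1259) = ((5 + 189) + 1306)/3330 = (194 + 1306)*(1/3330) = 1500*(1/3330) = 50/111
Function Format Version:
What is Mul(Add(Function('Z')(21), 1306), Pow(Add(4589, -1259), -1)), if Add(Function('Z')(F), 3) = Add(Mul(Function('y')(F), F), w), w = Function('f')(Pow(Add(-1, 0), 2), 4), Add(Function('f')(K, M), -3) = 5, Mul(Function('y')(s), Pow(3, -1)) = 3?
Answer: Rational(50, 111) ≈ 0.45045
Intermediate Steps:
Function('y')(s) = 9 (Function('y')(s) = Mul(3, 3) = 9)
Function('f')(K, M) = 8 (Function('f')(K, M) = Add(3, 5) = 8)
w = 8
Function('Z')(F) = Add(5, Mul(9, F)) (Function('Z')(F) = Add(-3, Add(Mul(9, F), 8)) = Add(-3, Add(8, Mul(9, F))) = Add(5, Mul(9, F)))
Mul(Add(Function('Z')(21), 1306), Pow(Add(4589, -1259), -1)) = Mul(Add(Add(5, Mul(9, 21)), 1306), Pow(Add(4589, -1259), -1)) = Mul(Add(Add(5, 189), 1306), Pow(3330, -1)) = Mul(Add(194, 1306), Rational(1, 3330)) = Mul(1500, Rational(1, 3330)) = Rational(50, 111)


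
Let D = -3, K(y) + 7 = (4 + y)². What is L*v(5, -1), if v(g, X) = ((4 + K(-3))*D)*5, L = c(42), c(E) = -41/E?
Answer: -205/7 ≈ -29.286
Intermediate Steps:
K(y) = -7 + (4 + y)²
L = -41/42 ≈ -0.97619
v(g, X) = 30 (v(g, X) = ((4 + (-7 + (4 - 3)²))*(-3))*5 = ((4 + (-7 + 1²))*(-3))*5 = ((4 + (-7 + 1))*(-3))*5 = ((4 - 6)*(-3))*5 = -2*(-3)*5 = 6*5 = 30)
L*v(5, -1) = -41/42*30 = -205/7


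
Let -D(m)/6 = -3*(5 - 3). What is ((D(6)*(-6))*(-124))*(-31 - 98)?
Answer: -3455136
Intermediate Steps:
D(m) = 36 (D(m) = -(-18)*(5 - 3) = -(-18)*2 = -6*(-6) = 36)
((D(6)*(-6))*(-124))*(-31 - 98) = ((36*(-6))*(-124))*(-31 - 98) = -216*(-124)*(-129) = 26784*(-129) = -3455136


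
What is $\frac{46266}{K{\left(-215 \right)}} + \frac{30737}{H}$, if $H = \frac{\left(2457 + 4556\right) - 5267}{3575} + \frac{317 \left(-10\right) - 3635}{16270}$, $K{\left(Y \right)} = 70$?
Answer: $\frac{12533651447647}{28556815} \approx 4.389 \cdot 10^{5}$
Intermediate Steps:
$H = \frac{815909}{11633050}$ ($H = \left(7013 - 5267\right) \frac{1}{3575} + \left(-3170 - 3635\right) \frac{1}{16270} = 1746 \cdot \frac{1}{3575} - \frac{1361}{3254} = \frac{1746}{3575} - \frac{1361}{3254} = \frac{815909}{11633050} \approx 0.070137$)
$\frac{46266}{K{\left(-215 \right)}} + \frac{30737}{H} = \frac{46266}{70} + \frac{30737}{\frac{815909}{11633050}} = 46266 \cdot \frac{1}{70} + 30737 \cdot \frac{11633050}{815909} = \frac{23133}{35} + \frac{357565057850}{815909} = \frac{12533651447647}{28556815}$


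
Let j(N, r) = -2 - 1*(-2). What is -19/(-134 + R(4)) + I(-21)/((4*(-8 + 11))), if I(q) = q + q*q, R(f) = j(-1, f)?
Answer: 4709/134 ≈ 35.142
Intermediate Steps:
j(N, r) = 0 (j(N, r) = -2 + 2 = 0)
R(f) = 0
I(q) = q + q²
-19/(-134 + R(4)) + I(-21)/((4*(-8 + 11))) = -19/(-134 + 0) + (-21*(1 - 21))/((4*(-8 + 11))) = -19/(-134) + (-21*(-20))/((4*3)) = -19*(-1/134) + 420/12 = 19/134 + 420*(1/12) = 19/134 + 35 = 4709/134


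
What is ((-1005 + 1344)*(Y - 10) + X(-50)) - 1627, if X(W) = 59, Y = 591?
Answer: 195391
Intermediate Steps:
((-1005 + 1344)*(Y - 10) + X(-50)) - 1627 = ((-1005 + 1344)*(591 - 10) + 59) - 1627 = (339*581 + 59) - 1627 = (196959 + 59) - 1627 = 197018 - 1627 = 195391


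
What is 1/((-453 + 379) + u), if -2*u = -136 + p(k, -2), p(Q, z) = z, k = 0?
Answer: -⅕ ≈ -0.20000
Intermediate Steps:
u = 69 (u = -(-136 - 2)/2 = -½*(-138) = 69)
1/((-453 + 379) + u) = 1/((-453 + 379) + 69) = 1/(-74 + 69) = 1/(-5) = -⅕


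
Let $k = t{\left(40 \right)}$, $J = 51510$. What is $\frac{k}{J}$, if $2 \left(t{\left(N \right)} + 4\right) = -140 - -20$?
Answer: $- \frac{32}{25755} \approx -0.0012425$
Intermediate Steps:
$t{\left(N \right)} = -64$ ($t{\left(N \right)} = -4 + \frac{-140 - -20}{2} = -4 + \frac{-140 + 20}{2} = -4 + \frac{1}{2} \left(-120\right) = -4 - 60 = -64$)
$k = -64$
$\frac{k}{J} = - \frac{64}{51510} = \left(-64\right) \frac{1}{51510} = - \frac{32}{25755}$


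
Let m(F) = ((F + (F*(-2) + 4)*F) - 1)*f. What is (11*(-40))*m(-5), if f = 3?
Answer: 100320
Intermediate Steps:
m(F) = -3 + 3*F + 3*F*(4 - 2*F) (m(F) = ((F + (F*(-2) + 4)*F) - 1)*3 = ((F + (-2*F + 4)*F) - 1)*3 = ((F + (4 - 2*F)*F) - 1)*3 = ((F + F*(4 - 2*F)) - 1)*3 = (-1 + F + F*(4 - 2*F))*3 = -3 + 3*F + 3*F*(4 - 2*F))
(11*(-40))*m(-5) = (11*(-40))*(-3 - 6*(-5)**2 + 15*(-5)) = -440*(-3 - 6*25 - 75) = -440*(-3 - 150 - 75) = -440*(-228) = 100320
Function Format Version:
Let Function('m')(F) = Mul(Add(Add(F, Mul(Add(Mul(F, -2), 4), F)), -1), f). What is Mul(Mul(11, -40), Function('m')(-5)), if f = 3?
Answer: 100320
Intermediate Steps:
Function('m')(F) = Add(-3, Mul(3, F), Mul(3, F, Add(4, Mul(-2, F)))) (Function('m')(F) = Mul(Add(Add(F, Mul(Add(Mul(F, -2), 4), F)), -1), 3) = Mul(Add(Add(F, Mul(Add(Mul(-2, F), 4), F)), -1), 3) = Mul(Add(Add(F, Mul(Add(4, Mul(-2, F)), F)), -1), 3) = Mul(Add(Add(F, Mul(F, Add(4, Mul(-2, F)))), -1), 3) = Mul(Add(-1, F, Mul(F, Add(4, Mul(-2, F)))), 3) = Add(-3, Mul(3, F), Mul(3, F, Add(4, Mul(-2, F)))))
Mul(Mul(11, -40), Function('m')(-5)) = Mul(Mul(11, -40), Add(-3, Mul(-6, Pow(-5, 2)), Mul(15, -5))) = Mul(-440, Add(-3, Mul(-6, 25), -75)) = Mul(-440, Add(-3, -150, -75)) = Mul(-440, -228) = 100320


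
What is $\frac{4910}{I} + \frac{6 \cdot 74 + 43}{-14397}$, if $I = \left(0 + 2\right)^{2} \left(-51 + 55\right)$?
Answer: $\frac{35340739}{115176} \approx 306.84$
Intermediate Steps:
$I = 16$ ($I = 2^{2} \cdot 4 = 4 \cdot 4 = 16$)
$\frac{4910}{I} + \frac{6 \cdot 74 + 43}{-14397} = \frac{4910}{16} + \frac{6 \cdot 74 + 43}{-14397} = 4910 \cdot \frac{1}{16} + \left(444 + 43\right) \left(- \frac{1}{14397}\right) = \frac{2455}{8} + 487 \left(- \frac{1}{14397}\right) = \frac{2455}{8} - \frac{487}{14397} = \frac{35340739}{115176}$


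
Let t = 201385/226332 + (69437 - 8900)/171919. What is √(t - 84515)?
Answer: I*√3554385987961879929798313/6485128518 ≈ 290.71*I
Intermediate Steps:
t = 48323368099/38910771108 (t = 201385*(1/226332) + 60537*(1/171919) = 201385/226332 + 60537/171919 = 48323368099/38910771108 ≈ 1.2419)
√(t - 84515) = √(48323368099/38910771108 - 84515) = √(-3288495496824521/38910771108) = I*√3554385987961879929798313/6485128518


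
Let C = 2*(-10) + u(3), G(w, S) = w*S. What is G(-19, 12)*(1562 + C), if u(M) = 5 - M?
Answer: -352032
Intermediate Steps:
G(w, S) = S*w
C = -18 (C = 2*(-10) + (5 - 1*3) = -20 + (5 - 3) = -20 + 2 = -18)
G(-19, 12)*(1562 + C) = (12*(-19))*(1562 - 18) = -228*1544 = -352032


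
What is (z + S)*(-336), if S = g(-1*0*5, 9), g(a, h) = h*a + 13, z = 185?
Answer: -66528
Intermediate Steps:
g(a, h) = 13 + a*h (g(a, h) = a*h + 13 = 13 + a*h)
S = 13 (S = 13 + (-1*0*5)*9 = 13 + (0*5)*9 = 13 + 0*9 = 13 + 0 = 13)
(z + S)*(-336) = (185 + 13)*(-336) = 198*(-336) = -66528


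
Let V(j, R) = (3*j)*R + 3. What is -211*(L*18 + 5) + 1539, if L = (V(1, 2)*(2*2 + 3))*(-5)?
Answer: 1196854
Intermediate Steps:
V(j, R) = 3 + 3*R*j (V(j, R) = 3*R*j + 3 = 3 + 3*R*j)
L = -315 (L = ((3 + 3*2*1)*(2*2 + 3))*(-5) = ((3 + 6)*(4 + 3))*(-5) = (9*7)*(-5) = 63*(-5) = -315)
-211*(L*18 + 5) + 1539 = -211*(-315*18 + 5) + 1539 = -211*(-5670 + 5) + 1539 = -211*(-5665) + 1539 = 1195315 + 1539 = 1196854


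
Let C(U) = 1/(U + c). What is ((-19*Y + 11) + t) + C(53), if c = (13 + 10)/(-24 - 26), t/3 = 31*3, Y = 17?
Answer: -86641/2627 ≈ -32.981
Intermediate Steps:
t = 279 (t = 3*(31*3) = 3*93 = 279)
c = -23/50 (c = 23/(-50) = 23*(-1/50) = -23/50 ≈ -0.46000)
C(U) = 1/(-23/50 + U) (C(U) = 1/(U - 23/50) = 1/(-23/50 + U))
((-19*Y + 11) + t) + C(53) = ((-19*17 + 11) + 279) + 50/(-23 + 50*53) = ((-323 + 11) + 279) + 50/(-23 + 2650) = (-312 + 279) + 50/2627 = -33 + 50*(1/2627) = -33 + 50/2627 = -86641/2627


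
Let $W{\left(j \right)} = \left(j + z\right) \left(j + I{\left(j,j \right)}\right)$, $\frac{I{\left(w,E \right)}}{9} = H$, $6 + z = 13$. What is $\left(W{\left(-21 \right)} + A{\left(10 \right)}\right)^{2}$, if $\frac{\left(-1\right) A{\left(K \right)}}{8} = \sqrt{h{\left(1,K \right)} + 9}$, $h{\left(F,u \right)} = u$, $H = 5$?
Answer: $114112 + 5376 \sqrt{19} \approx 1.3755 \cdot 10^{5}$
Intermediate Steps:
$z = 7$ ($z = -6 + 13 = 7$)
$I{\left(w,E \right)} = 45$ ($I{\left(w,E \right)} = 9 \cdot 5 = 45$)
$A{\left(K \right)} = - 8 \sqrt{9 + K}$ ($A{\left(K \right)} = - 8 \sqrt{K + 9} = - 8 \sqrt{9 + K}$)
$W{\left(j \right)} = \left(7 + j\right) \left(45 + j\right)$ ($W{\left(j \right)} = \left(j + 7\right) \left(j + 45\right) = \left(7 + j\right) \left(45 + j\right)$)
$\left(W{\left(-21 \right)} + A{\left(10 \right)}\right)^{2} = \left(\left(315 + \left(-21\right)^{2} + 52 \left(-21\right)\right) - 8 \sqrt{9 + 10}\right)^{2} = \left(\left(315 + 441 - 1092\right) - 8 \sqrt{19}\right)^{2} = \left(-336 - 8 \sqrt{19}\right)^{2}$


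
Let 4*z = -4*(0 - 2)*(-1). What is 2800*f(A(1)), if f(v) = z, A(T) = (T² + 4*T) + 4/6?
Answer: -5600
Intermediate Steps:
z = -2 (z = (-4*(0 - 2)*(-1))/4 = (-4*(-2)*(-1))/4 = (8*(-1))/4 = (¼)*(-8) = -2)
A(T) = ⅔ + T² + 4*T (A(T) = (T² + 4*T) + 4*(⅙) = (T² + 4*T) + ⅔ = ⅔ + T² + 4*T)
f(v) = -2
2800*f(A(1)) = 2800*(-2) = -5600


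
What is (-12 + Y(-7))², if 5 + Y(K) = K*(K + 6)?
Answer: 100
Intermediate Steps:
Y(K) = -5 + K*(6 + K) (Y(K) = -5 + K*(K + 6) = -5 + K*(6 + K))
(-12 + Y(-7))² = (-12 + (-5 + (-7)² + 6*(-7)))² = (-12 + (-5 + 49 - 42))² = (-12 + 2)² = (-10)² = 100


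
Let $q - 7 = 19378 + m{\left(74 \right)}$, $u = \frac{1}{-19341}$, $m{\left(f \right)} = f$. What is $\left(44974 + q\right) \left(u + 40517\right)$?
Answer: $\frac{50492230759168}{19341} \approx 2.6106 \cdot 10^{9}$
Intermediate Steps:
$u = - \frac{1}{19341} \approx -5.1704 \cdot 10^{-5}$
$q = 19459$ ($q = 7 + \left(19378 + 74\right) = 7 + 19452 = 19459$)
$\left(44974 + q\right) \left(u + 40517\right) = \left(44974 + 19459\right) \left(- \frac{1}{19341} + 40517\right) = 64433 \cdot \frac{783639296}{19341} = \frac{50492230759168}{19341}$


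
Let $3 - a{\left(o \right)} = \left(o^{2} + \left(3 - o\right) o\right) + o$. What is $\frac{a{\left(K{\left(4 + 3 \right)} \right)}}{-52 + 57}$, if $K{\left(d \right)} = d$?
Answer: $-5$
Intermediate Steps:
$a{\left(o \right)} = 3 - o - o^{2} - o \left(3 - o\right)$ ($a{\left(o \right)} = 3 - \left(\left(o^{2} + \left(3 - o\right) o\right) + o\right) = 3 - \left(\left(o^{2} + o \left(3 - o\right)\right) + o\right) = 3 - \left(o + o^{2} + o \left(3 - o\right)\right) = 3 - o - o^{2} - o \left(3 - o\right)$)
$\frac{a{\left(K{\left(4 + 3 \right)} \right)}}{-52 + 57} = \frac{3 - 4 \left(4 + 3\right)}{-52 + 57} = \frac{3 - 28}{5} = \left(3 - 28\right) \frac{1}{5} = \left(-25\right) \frac{1}{5} = -5$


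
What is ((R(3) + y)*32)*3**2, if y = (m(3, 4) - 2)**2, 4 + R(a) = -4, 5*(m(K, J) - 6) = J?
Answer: 108288/25 ≈ 4331.5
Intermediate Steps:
m(K, J) = 6 + J/5
R(a) = -8 (R(a) = -4 - 4 = -8)
y = 576/25 (y = ((6 + (1/5)*4) - 2)**2 = ((6 + 4/5) - 2)**2 = (34/5 - 2)**2 = (24/5)**2 = 576/25 ≈ 23.040)
((R(3) + y)*32)*3**2 = ((-8 + 576/25)*32)*3**2 = ((376/25)*32)*9 = (12032/25)*9 = 108288/25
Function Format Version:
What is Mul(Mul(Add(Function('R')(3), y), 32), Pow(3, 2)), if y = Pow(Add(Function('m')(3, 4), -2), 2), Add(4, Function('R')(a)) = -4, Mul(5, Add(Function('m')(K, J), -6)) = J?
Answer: Rational(108288, 25) ≈ 4331.5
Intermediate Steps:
Function('m')(K, J) = Add(6, Mul(Rational(1, 5), J))
Function('R')(a) = -8 (Function('R')(a) = Add(-4, -4) = -8)
y = Rational(576, 25) (y = Pow(Add(Add(6, Mul(Rational(1, 5), 4)), -2), 2) = Pow(Add(Add(6, Rational(4, 5)), -2), 2) = Pow(Add(Rational(34, 5), -2), 2) = Pow(Rational(24, 5), 2) = Rational(576, 25) ≈ 23.040)
Mul(Mul(Add(Function('R')(3), y), 32), Pow(3, 2)) = Mul(Mul(Add(-8, Rational(576, 25)), 32), Pow(3, 2)) = Mul(Mul(Rational(376, 25), 32), 9) = Mul(Rational(12032, 25), 9) = Rational(108288, 25)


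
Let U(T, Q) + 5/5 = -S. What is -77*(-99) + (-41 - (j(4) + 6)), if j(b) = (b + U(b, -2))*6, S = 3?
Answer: 7576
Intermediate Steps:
U(T, Q) = -4 (U(T, Q) = -1 - 1*3 = -1 - 3 = -4)
j(b) = -24 + 6*b (j(b) = (b - 4)*6 = (-4 + b)*6 = -24 + 6*b)
-77*(-99) + (-41 - (j(4) + 6)) = -77*(-99) + (-41 - ((-24 + 6*4) + 6)) = 7623 + (-41 - ((-24 + 24) + 6)) = 7623 + (-41 - (0 + 6)) = 7623 + (-41 - 1*6) = 7623 + (-41 - 6) = 7623 - 47 = 7576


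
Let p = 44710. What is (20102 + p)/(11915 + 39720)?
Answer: 64812/51635 ≈ 1.2552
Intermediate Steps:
(20102 + p)/(11915 + 39720) = (20102 + 44710)/(11915 + 39720) = 64812/51635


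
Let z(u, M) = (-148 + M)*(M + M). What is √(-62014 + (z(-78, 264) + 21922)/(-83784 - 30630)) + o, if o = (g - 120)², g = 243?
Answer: 15129 + I*√202951928562981/57207 ≈ 15129.0 + 249.03*I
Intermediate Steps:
o = 15129 (o = (243 - 120)² = 123² = 15129)
z(u, M) = 2*M*(-148 + M) (z(u, M) = (-148 + M)*(2*M) = 2*M*(-148 + M))
√(-62014 + (z(-78, 264) + 21922)/(-83784 - 30630)) + o = √(-62014 + (2*264*(-148 + 264) + 21922)/(-83784 - 30630)) + 15129 = √(-62014 + (2*264*116 + 21922)/(-114414)) + 15129 = √(-62014 + (61248 + 21922)*(-1/114414)) + 15129 = √(-62014 + 83170*(-1/114414)) + 15129 = √(-62014 - 41585/57207) + 15129 = √(-3547676483/57207) + 15129 = I*√202951928562981/57207 + 15129 = 15129 + I*√202951928562981/57207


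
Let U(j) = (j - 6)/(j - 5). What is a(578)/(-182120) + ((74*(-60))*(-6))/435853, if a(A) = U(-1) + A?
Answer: 5519094325/95253058032 ≈ 0.057941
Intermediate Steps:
U(j) = (-6 + j)/(-5 + j)
a(A) = 7/6 + A (a(A) = (-6 - 1)/(-5 - 1) + A = -7/(-6) + A = -1/6*(-7) + A = 7/6 + A)
a(578)/(-182120) + ((74*(-60))*(-6))/435853 = (7/6 + 578)/(-182120) + ((74*(-60))*(-6))/435853 = (3475/6)*(-1/182120) - 4440*(-6)*(1/435853) = -695/218544 + 26640*(1/435853) = -695/218544 + 26640/435853 = 5519094325/95253058032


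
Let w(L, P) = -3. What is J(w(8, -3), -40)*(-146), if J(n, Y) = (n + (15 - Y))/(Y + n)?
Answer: 7592/43 ≈ 176.56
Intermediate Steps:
J(n, Y) = (15 + n - Y)/(Y + n)
J(w(8, -3), -40)*(-146) = ((15 - 3 - 1*(-40))/(-40 - 3))*(-146) = ((15 - 3 + 40)/(-43))*(-146) = -1/43*52*(-146) = -52/43*(-146) = 7592/43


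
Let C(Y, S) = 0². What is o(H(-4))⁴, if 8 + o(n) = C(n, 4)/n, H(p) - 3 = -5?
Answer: 4096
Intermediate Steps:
C(Y, S) = 0
H(p) = -2 (H(p) = 3 - 5 = -2)
o(n) = -8 (o(n) = -8 + 0/n = -8 + 0 = -8)
o(H(-4))⁴ = (-8)⁴ = 4096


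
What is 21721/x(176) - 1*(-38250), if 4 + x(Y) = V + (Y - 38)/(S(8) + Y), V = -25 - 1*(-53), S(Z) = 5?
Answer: 175368001/4482 ≈ 39127.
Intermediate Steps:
V = 28 (V = -25 + 53 = 28)
x(Y) = 24 + (-38 + Y)/(5 + Y) (x(Y) = -4 + (28 + (Y - 38)/(5 + Y)) = -4 + (28 + (-38 + Y)/(5 + Y)) = 24 + (-38 + Y)/(5 + Y))
21721/x(176) - 1*(-38250) = 21721/(((82 + 25*176)/(5 + 176))) - 1*(-38250) = 21721/(((82 + 4400)/181)) + 38250 = 21721/(((1/181)*4482)) + 38250 = 21721/(4482/181) + 38250 = 21721*(181/4482) + 38250 = 3931501/4482 + 38250 = 175368001/4482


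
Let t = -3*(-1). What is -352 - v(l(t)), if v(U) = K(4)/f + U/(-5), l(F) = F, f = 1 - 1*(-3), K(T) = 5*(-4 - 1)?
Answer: -6903/20 ≈ -345.15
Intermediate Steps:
K(T) = -25 (K(T) = 5*(-5) = -25)
f = 4 (f = 1 + 3 = 4)
t = 3
v(U) = -25/4 - U/5 (v(U) = -25/4 + U/(-5) = -25*¼ + U*(-⅕) = -25/4 - U/5)
-352 - v(l(t)) = -352 - (-25/4 - ⅕*3) = -352 - (-25/4 - ⅗) = -352 - 1*(-137/20) = -352 + 137/20 = -6903/20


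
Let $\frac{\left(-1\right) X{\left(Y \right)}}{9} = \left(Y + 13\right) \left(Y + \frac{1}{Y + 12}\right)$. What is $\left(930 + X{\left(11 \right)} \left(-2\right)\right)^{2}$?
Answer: $\frac{17191929924}{529} \approx 3.2499 \cdot 10^{7}$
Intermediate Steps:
$X{\left(Y \right)} = - 9 \left(13 + Y\right) \left(Y + \frac{1}{12 + Y}\right)$ ($X{\left(Y \right)} = - 9 \left(Y + 13\right) \left(Y + \frac{1}{Y + 12}\right) = - 9 \left(13 + Y\right) \left(Y + \frac{1}{12 + Y}\right)$)
$\left(930 + X{\left(11 \right)} \left(-2\right)\right)^{2} = \left(930 + \frac{9 \left(-13 - 11^{3} - 1727 - 25 \cdot 11^{2}\right)}{12 + 11} \left(-2\right)\right)^{2} = \left(930 + \frac{9 \left(-13 - 1331 - 1727 - 3025\right)}{23} \left(-2\right)\right)^{2} = \left(930 + 9 \cdot \frac{1}{23} \left(-13 - 1331 - 1727 - 3025\right) \left(-2\right)\right)^{2} = \left(930 + 9 \cdot \frac{1}{23} \left(-6096\right) \left(-2\right)\right)^{2} = \left(930 - - \frac{109728}{23}\right)^{2} = \left(930 + \frac{109728}{23}\right)^{2} = \left(\frac{131118}{23}\right)^{2} = \frac{17191929924}{529}$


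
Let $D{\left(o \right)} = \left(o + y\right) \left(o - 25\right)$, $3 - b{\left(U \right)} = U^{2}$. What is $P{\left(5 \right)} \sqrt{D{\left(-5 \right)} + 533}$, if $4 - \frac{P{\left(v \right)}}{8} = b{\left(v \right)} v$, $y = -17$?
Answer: $912 \sqrt{1193} \approx 31500.0$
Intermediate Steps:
$b{\left(U \right)} = 3 - U^{2}$
$D{\left(o \right)} = \left(-25 + o\right) \left(-17 + o\right)$ ($D{\left(o \right)} = \left(o - 17\right) \left(o - 25\right) = \left(-17 + o\right) \left(-25 + o\right) = \left(-25 + o\right) \left(-17 + o\right)$)
$P{\left(v \right)} = 32 - 8 v \left(3 - v^{2}\right)$ ($P{\left(v \right)} = 32 - 8 \left(3 - v^{2}\right) v = 32 - 8 v \left(3 - v^{2}\right)$)
$P{\left(5 \right)} \sqrt{D{\left(-5 \right)} + 533} = \left(32 + 8 \cdot 5 \left(-3 + 5^{2}\right)\right) \sqrt{\left(425 + \left(-5\right)^{2} - -210\right) + 533} = \left(32 + 8 \cdot 5 \left(-3 + 25\right)\right) \sqrt{\left(425 + 25 + 210\right) + 533} = \left(32 + 8 \cdot 5 \cdot 22\right) \sqrt{660 + 533} = \left(32 + 880\right) \sqrt{1193} = 912 \sqrt{1193}$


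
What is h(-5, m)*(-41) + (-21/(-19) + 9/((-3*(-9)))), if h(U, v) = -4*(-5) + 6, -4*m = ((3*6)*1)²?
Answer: -60680/57 ≈ -1064.6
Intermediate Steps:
m = -81 (m = -((3*6)*1)²/4 = -(18*1)²/4 = -¼*18² = -¼*324 = -81)
h(U, v) = 26 (h(U, v) = 20 + 6 = 26)
h(-5, m)*(-41) + (-21/(-19) + 9/((-3*(-9)))) = 26*(-41) + (-21/(-19) + 9/((-3*(-9)))) = -1066 + (-21*(-1/19) + 9/27) = -1066 + (21/19 + 9*(1/27)) = -1066 + (21/19 + ⅓) = -1066 + 82/57 = -60680/57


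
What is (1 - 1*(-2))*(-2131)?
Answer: -6393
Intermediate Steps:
(1 - 1*(-2))*(-2131) = (1 + 2)*(-2131) = 3*(-2131) = -6393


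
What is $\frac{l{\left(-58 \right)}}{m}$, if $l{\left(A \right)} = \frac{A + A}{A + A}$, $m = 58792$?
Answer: $\frac{1}{58792} \approx 1.7009 \cdot 10^{-5}$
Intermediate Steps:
$l{\left(A \right)} = 1$ ($l{\left(A \right)} = \frac{2 A}{2 A} = 2 A \frac{1}{2 A} = 1$)
$\frac{l{\left(-58 \right)}}{m} = 1 \cdot \frac{1}{58792} = \frac{1}{58792}$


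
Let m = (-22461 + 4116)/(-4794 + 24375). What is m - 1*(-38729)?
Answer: 252778068/6527 ≈ 38728.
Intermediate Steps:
m = -6115/6527 (m = -18345/19581 = -18345*1/19581 = -6115/6527 ≈ -0.93688)
m - 1*(-38729) = -6115/6527 - 1*(-38729) = -6115/6527 + 38729 = 252778068/6527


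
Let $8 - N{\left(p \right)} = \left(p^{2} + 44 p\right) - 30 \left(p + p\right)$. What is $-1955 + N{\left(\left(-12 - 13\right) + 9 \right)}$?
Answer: $-2459$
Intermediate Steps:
$N{\left(p \right)} = 8 - p^{2} + 16 p$ ($N{\left(p \right)} = 8 - \left(\left(p^{2} + 44 p\right) - 30 \left(p + p\right)\right) = 8 - \left(\left(p^{2} + 44 p\right) - 30 \cdot 2 p\right) = 8 - \left(\left(p^{2} + 44 p\right) - 60 p\right) = 8 - \left(p^{2} - 16 p\right) = 8 - p^{2} + 16 p$)
$-1955 + N{\left(\left(-12 - 13\right) + 9 \right)} = -1955 + \left(8 - \left(\left(-12 - 13\right) + 9\right)^{2} + 16 \left(\left(-12 - 13\right) + 9\right)\right) = -1955 + \left(8 - \left(-25 + 9\right)^{2} + 16 \left(-25 + 9\right)\right) = -1955 + \left(8 - \left(-16\right)^{2} + 16 \left(-16\right)\right) = -1955 - 504 = -2459$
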